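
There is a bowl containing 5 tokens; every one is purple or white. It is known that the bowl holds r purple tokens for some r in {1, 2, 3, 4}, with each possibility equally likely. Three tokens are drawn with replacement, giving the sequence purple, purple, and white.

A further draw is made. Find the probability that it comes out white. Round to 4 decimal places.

0.4160

Under each hypothesis, the probability of the observed sequence is: P(data | r = 1) = (1/5)(1/5)(4/5) = 4/125; P(data | r = 2) = (2/5)(2/5)(3/5) = 12/125; P(data | r = 3) = (3/5)(3/5)(2/5) = 18/125; P(data | r = 4) = (4/5)(4/5)(1/5) = 16/125.
The prior-weighted likelihoods are 1/4 · 4/125 = 1/125, 1/4 · 12/125 = 3/125, 1/4 · 18/125 = 9/250, 1/4 · 16/125 = 4/125; these sum to 1/10.
The posterior is then P(r = 1 | data) = 2/25, P(r = 2 | data) = 6/25, P(r = 3 | data) = 9/25, P(r = 4 | data) = 8/25.
So P(white next | data) = Σ P(white next | H) P(H | data) = (4/5)(2/25) + (3/5)(6/25) + (2/5)(9/25) + (1/5)(8/25) = 52/125.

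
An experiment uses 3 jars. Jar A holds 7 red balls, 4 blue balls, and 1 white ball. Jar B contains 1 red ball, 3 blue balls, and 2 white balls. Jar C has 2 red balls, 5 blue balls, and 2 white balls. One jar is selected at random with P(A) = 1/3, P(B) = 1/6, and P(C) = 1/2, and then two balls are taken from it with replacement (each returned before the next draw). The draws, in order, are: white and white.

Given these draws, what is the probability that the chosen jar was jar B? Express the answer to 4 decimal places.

0.4068

Under each hypothesis, the probability of the observed sequence is: P(data | jar A) = (1/12)(1/12) = 0.0069444; P(data | jar B) = (2/6)(2/6) = 0.11111; P(data | jar C) = (2/9)(2/9) = 0.049383.
Multiplying each by its prior: 1/3 · 0.0069444 = 0.0023148, 1/6 · 0.11111 = 0.018519, 1/2 · 0.049383 = 0.024691; summing to 0.045525.
By Bayes' rule, P(jar B | data) = (0.018519) / (0.045525) = 0.40678.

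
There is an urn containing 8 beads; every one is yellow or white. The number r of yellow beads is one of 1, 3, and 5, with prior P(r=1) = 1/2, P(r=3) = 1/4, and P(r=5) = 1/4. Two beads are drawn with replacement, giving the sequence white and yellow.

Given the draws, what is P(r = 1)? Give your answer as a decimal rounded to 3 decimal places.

Compute the likelihood of the observed sequence for each case: P(data | r = 1) = (7/8)(1/8) = 7/64; P(data | r = 3) = (5/8)(3/8) = 15/64; P(data | r = 5) = (3/8)(5/8) = 15/64.
Multiplying each by its prior: 1/2 · 7/64 = 7/128, 1/4 · 15/64 = 15/256, 1/4 · 15/64 = 15/256; with total 11/64.
Therefore the posterior P(r = 1 | data) = (7/128) / (11/64) = 7/22.

0.318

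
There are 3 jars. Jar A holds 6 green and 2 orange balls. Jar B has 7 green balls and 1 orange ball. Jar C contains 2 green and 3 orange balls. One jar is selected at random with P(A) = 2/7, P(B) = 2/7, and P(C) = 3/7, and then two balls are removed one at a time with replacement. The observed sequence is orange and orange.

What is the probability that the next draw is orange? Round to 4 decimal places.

Compute the likelihood of the observed sequence for each case: P(data | jar A) = (2/8)(2/8) = 0.0625; P(data | jar B) = (1/8)(1/8) = 0.015625; P(data | jar C) = (3/5)(3/5) = 0.36.
Weighting by the prior gives 2/7 · 0.0625 = 0.017857, 2/7 · 0.015625 = 0.0044643, 3/7 · 0.36 = 0.15429; with total 0.17661.
Normalising, the posterior is P(jar A | data) = 0.10111, P(jar B | data) = 0.025278, P(jar C | data) = 0.87361.
Averaging over the posterior, P(orange next | data) = (1/4)(0.10111) + (1/8)(0.025278) + (3/5)(0.87361) = 0.5526.

0.5526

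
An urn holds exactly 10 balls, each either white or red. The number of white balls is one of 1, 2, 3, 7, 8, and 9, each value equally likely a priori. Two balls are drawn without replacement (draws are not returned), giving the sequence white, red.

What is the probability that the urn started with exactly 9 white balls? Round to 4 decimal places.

0.0978

Under each hypothesis, the probability of the observed sequence is: P(data | r = 1) = (1/10)(9/9) = 1/10; P(data | r = 2) = (2/10)(8/9) = 8/45; P(data | r = 3) = (3/10)(7/9) = 7/30; P(data | r = 7) = (7/10)(3/9) = 7/30; P(data | r = 8) = (8/10)(2/9) = 8/45; P(data | r = 9) = (9/10)(1/9) = 1/10.
The prior-weighted likelihoods are 1/6 · 1/10 = 1/60, 1/6 · 8/45 = 4/135, 1/6 · 7/30 = 7/180, 1/6 · 7/30 = 7/180, 1/6 · 8/45 = 4/135, 1/6 · 1/10 = 1/60; with total 23/135.
By Bayes' rule, P(r = 9 | data) = (1/60) / (23/135) = 9/92.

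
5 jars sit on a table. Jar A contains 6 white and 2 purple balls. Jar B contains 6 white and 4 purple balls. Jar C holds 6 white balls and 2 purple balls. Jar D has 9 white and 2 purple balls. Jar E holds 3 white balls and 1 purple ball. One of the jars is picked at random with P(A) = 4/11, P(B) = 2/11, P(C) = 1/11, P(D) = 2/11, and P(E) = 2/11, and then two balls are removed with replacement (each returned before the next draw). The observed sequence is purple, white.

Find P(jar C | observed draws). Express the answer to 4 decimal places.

For each hypothesis, P(data | H) works out to: P(data | jar A) = (2/8)(6/8) = 0.1875; P(data | jar B) = (4/10)(6/10) = 0.24; P(data | jar C) = (2/8)(6/8) = 0.1875; P(data | jar D) = (2/11)(9/11) = 0.14876; P(data | jar E) = (1/4)(3/4) = 0.1875.
The prior-weighted likelihoods are 4/11 · 0.1875 = 0.068182, 2/11 · 0.24 = 0.043636, 1/11 · 0.1875 = 0.017045, 2/11 · 0.14876 = 0.027047, 2/11 · 0.1875 = 0.034091; with total 0.19.
So P(jar C | data) = (0.017045) / (0.19) = 0.089712.

0.0897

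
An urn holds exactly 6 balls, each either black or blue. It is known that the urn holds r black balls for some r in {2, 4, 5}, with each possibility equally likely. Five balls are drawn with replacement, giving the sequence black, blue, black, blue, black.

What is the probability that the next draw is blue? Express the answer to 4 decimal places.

The likelihood of the observed sequence under each hypothesis: P(data | r = 2) = (2/6)(4/6)(2/6)(4/6)(2/6) = 0.016461; P(data | r = 4) = (4/6)(2/6)(4/6)(2/6)(4/6) = 0.032922; P(data | r = 5) = (5/6)(1/6)(5/6)(1/6)(5/6) = 0.016075.
Weighting by the prior gives 1/3 · 0.016461 = 0.005487, 1/3 · 0.032922 = 0.010974, 1/3 · 0.016075 = 0.0053584; summing to 0.021819.
Normalising, the posterior is P(r = 2 | data) = 0.25147, P(r = 4 | data) = 0.50295, P(r = 5 | data) = 0.24558.
The predictive probability is P(blue next | data) = (2/3)(0.25147) + (1/3)(0.50295) + (1/6)(0.24558) = 0.37623.

0.3762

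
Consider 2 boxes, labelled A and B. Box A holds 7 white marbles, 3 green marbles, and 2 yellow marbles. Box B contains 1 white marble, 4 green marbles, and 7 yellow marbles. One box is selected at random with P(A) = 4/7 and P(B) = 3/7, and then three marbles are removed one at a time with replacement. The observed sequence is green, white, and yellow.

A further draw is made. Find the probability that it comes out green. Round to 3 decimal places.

Under each hypothesis, the probability of the observed sequence is: P(data | box A) = (3/12)(7/12)(2/12) = 7/288; P(data | box B) = (4/12)(1/12)(7/12) = 7/432.
Multiplying each by its prior: 4/7 · 7/288 = 1/72, 3/7 · 7/432 = 1/144; summing to 1/48.
Dividing through by the total gives posterior P(box A | data) = 2/3, P(box B | data) = 1/3.
So P(green next | data) = Σ P(green next | H) P(H | data) = (1/4)(2/3) + (1/3)(1/3) = 5/18.

0.278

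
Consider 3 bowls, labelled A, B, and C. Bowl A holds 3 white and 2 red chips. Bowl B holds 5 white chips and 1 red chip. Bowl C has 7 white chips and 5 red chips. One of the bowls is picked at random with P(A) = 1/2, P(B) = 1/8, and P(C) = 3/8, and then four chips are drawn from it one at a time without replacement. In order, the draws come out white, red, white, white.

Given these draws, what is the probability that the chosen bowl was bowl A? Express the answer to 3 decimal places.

The likelihood of the observed sequence under each hypothesis: P(data | bowl A) = (3/5)(2/4)(2/3)(1/2) = 0.1; P(data | bowl B) = (5/6)(1/5)(4/4)(3/3) = 0.16667; P(data | bowl C) = (7/12)(5/11)(6/10)(5/9) = 0.088384.
Multiplying each by its prior: 1/2 · 0.1 = 0.05, 1/8 · 0.16667 = 0.020833, 3/8 · 0.088384 = 0.033144; summing to 0.10398.
Hence P(bowl A | data) = (0.05) / (0.10398) = 0.48087.

0.481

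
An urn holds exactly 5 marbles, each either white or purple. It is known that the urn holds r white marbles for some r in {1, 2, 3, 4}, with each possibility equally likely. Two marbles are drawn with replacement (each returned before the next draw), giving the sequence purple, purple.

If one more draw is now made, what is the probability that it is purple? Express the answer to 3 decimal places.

0.667

For each hypothesis, P(data | H) works out to: P(data | r = 1) = (4/5)(4/5) = 16/25; P(data | r = 2) = (3/5)(3/5) = 9/25; P(data | r = 3) = (2/5)(2/5) = 4/25; P(data | r = 4) = (1/5)(1/5) = 1/25.
Weighting by the prior gives 1/4 · 16/25 = 4/25, 1/4 · 9/25 = 9/100, 1/4 · 4/25 = 1/25, 1/4 · 1/25 = 1/100; with total 3/10.
The posterior is then P(r = 1 | data) = 8/15, P(r = 2 | data) = 3/10, P(r = 3 | data) = 2/15, P(r = 4 | data) = 1/30.
The predictive probability is P(purple next | data) = (4/5)(8/15) + (3/5)(3/10) + (2/5)(2/15) + (1/5)(1/30) = 2/3.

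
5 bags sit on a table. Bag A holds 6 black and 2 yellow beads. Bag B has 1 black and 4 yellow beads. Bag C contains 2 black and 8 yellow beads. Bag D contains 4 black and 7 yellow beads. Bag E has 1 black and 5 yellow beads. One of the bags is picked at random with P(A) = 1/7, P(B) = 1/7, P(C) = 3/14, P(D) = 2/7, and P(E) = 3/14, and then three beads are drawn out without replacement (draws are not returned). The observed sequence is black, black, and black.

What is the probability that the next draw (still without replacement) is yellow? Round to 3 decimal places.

Compute the likelihood of the observed sequence for each case: P(data | bag A) = (6/8)(5/7)(4/6) = 0.35714; P(data | bag B) = (1/5)(0/4) = 0; P(data | bag C) = (2/10)(1/9)(0/8) = 0; P(data | bag D) = (4/11)(3/10)(2/9) = 0.024242; P(data | bag E) = (1/6)(0/5) = 0.
Multiplying each by its prior: 1/7 · 0.35714 = 0.05102, 1/7 · 0 = 0, 3/14 · 0 = 0, 2/7 · 0.024242 = 0.0069264, 3/14 · 0 = 0; with total 0.057947.
Dividing through by the total gives posterior P(bag A | data) = 0.88047, P(bag B | data) = 0, P(bag C | data) = 0, P(bag D | data) = 0.11953, P(bag E | data) = 0.
So P(yellow next | data) = Σ P(yellow next | H) P(H | data) = (2/5)(0.88047) + (7/8)(0.11953) = 0.45678.

0.457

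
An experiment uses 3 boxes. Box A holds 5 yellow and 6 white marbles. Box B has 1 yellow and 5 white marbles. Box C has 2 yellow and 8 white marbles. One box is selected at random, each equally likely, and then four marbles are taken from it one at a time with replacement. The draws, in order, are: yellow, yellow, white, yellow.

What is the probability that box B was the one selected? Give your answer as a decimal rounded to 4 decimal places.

0.0627

Under each hypothesis, the probability of the observed sequence is: P(data | box A) = (5/11)(5/11)(6/11)(5/11) = 0.051226; P(data | box B) = (1/6)(1/6)(5/6)(1/6) = 0.003858; P(data | box C) = (2/10)(2/10)(8/10)(2/10) = 0.0064.
Weighting by the prior gives 1/3 · 0.051226 = 0.017075, 1/3 · 0.003858 = 0.001286, 1/3 · 0.0064 = 0.0021333; these sum to 0.020495.
By Bayes' rule, P(box B | data) = (0.001286) / (0.020495) = 0.062748.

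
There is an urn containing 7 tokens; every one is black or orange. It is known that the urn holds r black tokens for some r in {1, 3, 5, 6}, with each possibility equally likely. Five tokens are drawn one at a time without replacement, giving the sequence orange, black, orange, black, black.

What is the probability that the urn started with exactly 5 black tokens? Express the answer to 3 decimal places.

For each hypothesis, P(data | H) works out to: P(data | r = 1) = (6/7)(1/6)(5/5)(0/4) = 0; P(data | r = 3) = (4/7)(3/6)(3/5)(2/4)(1/3) = 1/35; P(data | r = 5) = (2/7)(5/6)(1/5)(4/4)(3/3) = 1/21; P(data | r = 6) = (1/7)(6/6)(0/5) = 0.
Weighting by the prior gives 1/4 · 0 = 0, 1/4 · 1/35 = 1/140, 1/4 · 1/21 = 1/84, 1/4 · 0 = 0; these sum to 2/105.
Therefore the posterior P(r = 5 | data) = (1/84) / (2/105) = 5/8.

0.625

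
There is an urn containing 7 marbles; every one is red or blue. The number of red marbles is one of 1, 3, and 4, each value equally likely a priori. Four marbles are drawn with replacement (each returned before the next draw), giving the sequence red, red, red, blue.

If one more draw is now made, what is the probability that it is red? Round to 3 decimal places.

0.513

Under each hypothesis, the probability of the observed sequence is: P(data | r = 1) = (1/7)(1/7)(1/7)(6/7) = 0.002499; P(data | r = 3) = (3/7)(3/7)(3/7)(4/7) = 0.044981; P(data | r = 4) = (4/7)(4/7)(4/7)(3/7) = 0.079967.
Multiplying each by its prior: 1/3 · 0.002499 = 0.00083299, 1/3 · 0.044981 = 0.014994, 1/3 · 0.079967 = 0.026656; with total 0.042482.
Dividing through by the total gives posterior P(r = 1 | data) = 0.019608, P(r = 3 | data) = 0.35294, P(r = 4 | data) = 0.62745.
The predictive probability is P(red next | data) = (1/7)(0.019608) + (3/7)(0.35294) + (4/7)(0.62745) = 0.51261.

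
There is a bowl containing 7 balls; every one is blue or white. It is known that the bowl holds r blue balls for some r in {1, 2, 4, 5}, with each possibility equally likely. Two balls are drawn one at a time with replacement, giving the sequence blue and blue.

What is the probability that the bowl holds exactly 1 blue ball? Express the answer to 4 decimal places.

Compute the likelihood of the observed sequence for each case: P(data | r = 1) = (1/7)(1/7) = 1/49; P(data | r = 2) = (2/7)(2/7) = 4/49; P(data | r = 4) = (4/7)(4/7) = 16/49; P(data | r = 5) = (5/7)(5/7) = 25/49.
Multiplying each by its prior: 1/4 · 1/49 = 1/196, 1/4 · 4/49 = 1/49, 1/4 · 16/49 = 4/49, 1/4 · 25/49 = 25/196; these sum to 23/98.
Hence P(r = 1 | data) = (1/196) / (23/98) = 1/46.

0.0217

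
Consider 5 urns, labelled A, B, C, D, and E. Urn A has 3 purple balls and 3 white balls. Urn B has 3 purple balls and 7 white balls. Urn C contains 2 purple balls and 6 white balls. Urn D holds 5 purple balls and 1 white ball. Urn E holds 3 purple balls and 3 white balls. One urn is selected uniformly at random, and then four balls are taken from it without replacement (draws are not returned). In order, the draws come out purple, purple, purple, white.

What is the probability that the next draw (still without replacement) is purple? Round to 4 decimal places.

0.6061

The likelihood of the observed sequence under each hypothesis: P(data | urn A) = (3/6)(2/5)(1/4)(3/3) = 1/20; P(data | urn B) = (3/10)(2/9)(1/8)(7/7) = 1/120; P(data | urn C) = (2/8)(1/7)(0/6) = 0; P(data | urn D) = (5/6)(4/5)(3/4)(1/3) = 1/6; P(data | urn E) = (3/6)(2/5)(1/4)(3/3) = 1/20.
The prior-weighted likelihoods are 1/5 · 1/20 = 1/100, 1/5 · 1/120 = 1/600, 1/5 · 0 = 0, 1/5 · 1/6 = 1/30, 1/5 · 1/20 = 1/100; these sum to 11/200.
The posterior is then P(urn A | data) = 2/11, P(urn B | data) = 1/33, P(urn C | data) = 0, P(urn D | data) = 20/33, P(urn E | data) = 2/11.
Averaging over the posterior, P(purple next | data) = (0)(2/11) + (0)(1/33) + (1)(20/33) + (0)(2/11) = 20/33.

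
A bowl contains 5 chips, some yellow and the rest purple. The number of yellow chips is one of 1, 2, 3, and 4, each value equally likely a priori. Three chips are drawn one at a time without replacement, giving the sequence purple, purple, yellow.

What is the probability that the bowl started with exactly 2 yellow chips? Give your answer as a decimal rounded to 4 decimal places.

0.4000

For each hypothesis, P(data | H) works out to: P(data | r = 1) = (4/5)(3/4)(1/3) = 1/5; P(data | r = 2) = (3/5)(2/4)(2/3) = 1/5; P(data | r = 3) = (2/5)(1/4)(3/3) = 1/10; P(data | r = 4) = (1/5)(0/4) = 0.
Multiplying each by its prior: 1/4 · 1/5 = 1/20, 1/4 · 1/5 = 1/20, 1/4 · 1/10 = 1/40, 1/4 · 0 = 0; with total 1/8.
By Bayes' rule, P(r = 2 | data) = (1/20) / (1/8) = 2/5.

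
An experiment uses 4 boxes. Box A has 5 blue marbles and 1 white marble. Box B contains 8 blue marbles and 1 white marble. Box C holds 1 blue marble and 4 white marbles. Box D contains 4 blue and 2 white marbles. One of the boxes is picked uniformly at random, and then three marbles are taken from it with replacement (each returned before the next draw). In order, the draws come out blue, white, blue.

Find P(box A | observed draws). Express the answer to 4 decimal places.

Under each hypothesis, the probability of the observed sequence is: P(data | box A) = (5/6)(1/6)(5/6) = 0.11574; P(data | box B) = (8/9)(1/9)(8/9) = 0.087791; P(data | box C) = (1/5)(4/5)(1/5) = 0.032; P(data | box D) = (4/6)(2/6)(4/6) = 0.14815.
The prior-weighted likelihoods are 1/4 · 0.11574 = 0.028935, 1/4 · 0.087791 = 0.021948, 1/4 · 0.032 = 0.008, 1/4 · 0.14815 = 0.037037; these sum to 0.09592.
Hence P(box A | data) = (0.028935) / (0.09592) = 0.30166.

0.3017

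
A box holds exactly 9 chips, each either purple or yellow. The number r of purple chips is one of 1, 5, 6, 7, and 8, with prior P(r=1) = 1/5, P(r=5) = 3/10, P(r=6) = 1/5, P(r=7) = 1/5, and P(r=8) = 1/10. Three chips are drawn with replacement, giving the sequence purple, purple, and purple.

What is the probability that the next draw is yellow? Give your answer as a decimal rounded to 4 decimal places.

The likelihood of the observed sequence under each hypothesis: P(data | r = 1) = (1/9)(1/9)(1/9) = 0.0013717; P(data | r = 5) = (5/9)(5/9)(5/9) = 0.17147; P(data | r = 6) = (6/9)(6/9)(6/9) = 0.2963; P(data | r = 7) = (7/9)(7/9)(7/9) = 0.47051; P(data | r = 8) = (8/9)(8/9)(8/9) = 0.70233.
Multiplying each by its prior: 1/5 · 0.0013717 = 0.00027435, 3/10 · 0.17147 = 0.05144, 1/5 · 0.2963 = 0.059259, 1/5 · 0.47051 = 0.094102, 1/10 · 0.70233 = 0.070233; these sum to 0.27531.
The posterior is then P(r = 1 | data) = 0.00099651, P(r = 5 | data) = 0.18685, P(r = 6 | data) = 0.21525, P(r = 7 | data) = 0.3418, P(r = 8 | data) = 0.25511.
So P(yellow next | data) = Σ P(yellow next | H) P(H | data) = (8/9)(0.00099651) + (4/9)(0.18685) + (1/3)(0.21525) + (2/9)(0.3418) + (1/9)(0.25511) = 0.25998.

0.2600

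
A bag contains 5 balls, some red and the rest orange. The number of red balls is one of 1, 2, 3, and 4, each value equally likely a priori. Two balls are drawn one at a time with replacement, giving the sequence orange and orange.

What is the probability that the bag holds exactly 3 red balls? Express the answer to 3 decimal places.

Compute the likelihood of the observed sequence for each case: P(data | r = 1) = (4/5)(4/5) = 16/25; P(data | r = 2) = (3/5)(3/5) = 9/25; P(data | r = 3) = (2/5)(2/5) = 4/25; P(data | r = 4) = (1/5)(1/5) = 1/25.
Multiplying each by its prior: 1/4 · 16/25 = 4/25, 1/4 · 9/25 = 9/100, 1/4 · 4/25 = 1/25, 1/4 · 1/25 = 1/100; these sum to 3/10.
Hence P(r = 3 | data) = (1/25) / (3/10) = 2/15.

0.133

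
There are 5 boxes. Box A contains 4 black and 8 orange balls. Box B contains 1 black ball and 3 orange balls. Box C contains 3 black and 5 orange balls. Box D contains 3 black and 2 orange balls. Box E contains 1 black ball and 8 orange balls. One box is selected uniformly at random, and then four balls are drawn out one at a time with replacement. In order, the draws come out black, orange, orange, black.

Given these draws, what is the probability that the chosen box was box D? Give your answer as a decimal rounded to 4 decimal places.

For each hypothesis, P(data | H) works out to: P(data | box A) = (4/12)(8/12)(8/12)(4/12) = 0.049383; P(data | box B) = (1/4)(3/4)(3/4)(1/4) = 0.035156; P(data | box C) = (3/8)(5/8)(5/8)(3/8) = 0.054932; P(data | box D) = (3/5)(2/5)(2/5)(3/5) = 0.0576; P(data | box E) = (1/9)(8/9)(8/9)(1/9) = 0.0097546.
Weighting by the prior gives 1/5 · 0.049383 = 0.0098765, 1/5 · 0.035156 = 0.0070313, 1/5 · 0.054932 = 0.010986, 1/5 · 0.0576 = 0.01152, 1/5 · 0.0097546 = 0.0019509; summing to 0.041365.
Hence P(box D | data) = (0.01152) / (0.041365) = 0.2785.

0.2785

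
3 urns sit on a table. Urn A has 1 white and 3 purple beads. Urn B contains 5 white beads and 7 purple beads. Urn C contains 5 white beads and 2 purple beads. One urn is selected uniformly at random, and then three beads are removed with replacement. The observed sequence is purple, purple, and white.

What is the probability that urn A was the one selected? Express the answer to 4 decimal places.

0.4127

Under each hypothesis, the probability of the observed sequence is: P(data | urn A) = (3/4)(3/4)(1/4) = 0.14062; P(data | urn B) = (7/12)(7/12)(5/12) = 0.14178; P(data | urn C) = (2/7)(2/7)(5/7) = 0.058309.
The prior-weighted likelihoods are 1/3 · 0.14062 = 0.046875, 1/3 · 0.14178 = 0.047261, 1/3 · 0.058309 = 0.019436; with total 0.11357.
Therefore the posterior P(urn A | data) = (0.046875) / (0.11357) = 0.41273.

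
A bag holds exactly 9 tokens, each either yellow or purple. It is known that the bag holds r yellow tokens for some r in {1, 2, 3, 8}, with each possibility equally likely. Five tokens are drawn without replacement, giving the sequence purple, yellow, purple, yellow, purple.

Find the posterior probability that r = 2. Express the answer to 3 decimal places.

0.368

For each hypothesis, P(data | H) works out to: P(data | r = 1) = (8/9)(1/8)(7/7)(0/6) = 0; P(data | r = 2) = (7/9)(2/8)(6/7)(1/6)(5/5) = 0.027778; P(data | r = 3) = (6/9)(3/8)(5/7)(2/6)(4/5) = 0.047619; P(data | r = 8) = (1/9)(8/8)(0/7) = 0.
Weighting by the prior gives 1/4 · 0 = 0, 1/4 · 0.027778 = 0.0069444, 1/4 · 0.047619 = 0.011905, 1/4 · 0 = 0; summing to 0.018849.
By Bayes' rule, P(r = 2 | data) = (0.0069444) / (0.018849) = 0.36842.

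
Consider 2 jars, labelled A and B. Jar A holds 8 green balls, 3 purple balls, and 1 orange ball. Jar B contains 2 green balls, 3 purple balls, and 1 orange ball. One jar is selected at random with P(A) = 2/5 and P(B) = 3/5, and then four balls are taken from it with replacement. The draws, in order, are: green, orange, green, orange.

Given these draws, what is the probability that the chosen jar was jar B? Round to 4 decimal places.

0.6000

The likelihood of the observed sequence under each hypothesis: P(data | jar A) = (8/12)(1/12)(8/12)(1/12) = 1/324; P(data | jar B) = (2/6)(1/6)(2/6)(1/6) = 1/324.
Weighting by the prior gives 2/5 · 1/324 = 1/810, 3/5 · 1/324 = 1/540; these sum to 1/324.
Hence P(jar B | data) = (1/540) / (1/324) = 3/5.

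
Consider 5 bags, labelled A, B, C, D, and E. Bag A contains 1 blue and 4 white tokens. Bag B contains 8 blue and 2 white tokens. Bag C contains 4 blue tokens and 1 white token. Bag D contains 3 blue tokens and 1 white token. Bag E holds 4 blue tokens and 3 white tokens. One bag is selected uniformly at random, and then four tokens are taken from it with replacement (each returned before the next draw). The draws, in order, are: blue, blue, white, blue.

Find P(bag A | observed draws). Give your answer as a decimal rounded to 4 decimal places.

0.0161

The likelihood of the observed sequence under each hypothesis: P(data | bag A) = (1/5)(1/5)(4/5)(1/5) = 0.0064; P(data | bag B) = (8/10)(8/10)(2/10)(8/10) = 0.1024; P(data | bag C) = (4/5)(4/5)(1/5)(4/5) = 0.1024; P(data | bag D) = (3/4)(3/4)(1/4)(3/4) = 0.10547; P(data | bag E) = (4/7)(4/7)(3/7)(4/7) = 0.079967.
Multiplying each by its prior: 1/5 · 0.0064 = 0.00128, 1/5 · 0.1024 = 0.02048, 1/5 · 0.1024 = 0.02048, 1/5 · 0.10547 = 0.021094, 1/5 · 0.079967 = 0.015993; summing to 0.079327.
So P(bag A | data) = (0.00128) / (0.079327) = 0.016136.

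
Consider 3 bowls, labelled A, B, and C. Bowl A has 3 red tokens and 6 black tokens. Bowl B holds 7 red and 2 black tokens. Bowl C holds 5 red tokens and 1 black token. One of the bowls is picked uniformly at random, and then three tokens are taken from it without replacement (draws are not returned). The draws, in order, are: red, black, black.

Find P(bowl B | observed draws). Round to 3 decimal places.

For each hypothesis, P(data | H) works out to: P(data | bowl A) = (3/9)(6/8)(5/7) = 5/28; P(data | bowl B) = (7/9)(2/8)(1/7) = 1/36; P(data | bowl C) = (5/6)(1/5)(0/4) = 0.
The prior-weighted likelihoods are 1/3 · 5/28 = 5/84, 1/3 · 1/36 = 1/108, 1/3 · 0 = 0; summing to 13/189.
Hence P(bowl B | data) = (1/108) / (13/189) = 7/52.

0.135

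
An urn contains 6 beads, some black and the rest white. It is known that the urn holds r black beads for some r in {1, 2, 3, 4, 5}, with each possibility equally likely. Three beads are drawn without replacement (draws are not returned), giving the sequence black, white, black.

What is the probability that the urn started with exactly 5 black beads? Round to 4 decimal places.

Compute the likelihood of the observed sequence for each case: P(data | r = 1) = (1/6)(5/5)(0/4) = 0; P(data | r = 2) = (2/6)(4/5)(1/4) = 1/15; P(data | r = 3) = (3/6)(3/5)(2/4) = 3/20; P(data | r = 4) = (4/6)(2/5)(3/4) = 1/5; P(data | r = 5) = (5/6)(1/5)(4/4) = 1/6.
Multiplying each by its prior: 1/5 · 0 = 0, 1/5 · 1/15 = 1/75, 1/5 · 3/20 = 3/100, 1/5 · 1/5 = 1/25, 1/5 · 1/6 = 1/30; with total 7/60.
Therefore the posterior P(r = 5 | data) = (1/30) / (7/60) = 2/7.

0.2857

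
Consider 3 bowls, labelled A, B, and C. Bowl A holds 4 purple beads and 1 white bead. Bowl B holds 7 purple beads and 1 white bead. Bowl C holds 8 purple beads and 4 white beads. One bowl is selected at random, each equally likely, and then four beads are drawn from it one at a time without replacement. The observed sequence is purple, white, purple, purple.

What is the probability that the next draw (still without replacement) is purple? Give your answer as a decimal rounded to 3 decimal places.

0.903

The likelihood of the observed sequence under each hypothesis: P(data | bowl A) = (4/5)(1/4)(3/3)(2/2) = 0.2; P(data | bowl B) = (7/8)(1/7)(6/6)(5/5) = 0.125; P(data | bowl C) = (8/12)(4/11)(7/10)(6/9) = 0.11313.
Weighting by the prior gives 1/3 · 0.2 = 0.066667, 1/3 · 0.125 = 0.041667, 1/3 · 0.11313 = 0.03771; with total 0.14604.
The posterior is then P(bowl A | data) = 0.45648, P(bowl B | data) = 0.2853, P(bowl C | data) = 0.25821.
Averaging over the posterior, P(purple next | data) = (1)(0.45648) + (1)(0.2853) + (5/8)(0.25821) = 0.90317.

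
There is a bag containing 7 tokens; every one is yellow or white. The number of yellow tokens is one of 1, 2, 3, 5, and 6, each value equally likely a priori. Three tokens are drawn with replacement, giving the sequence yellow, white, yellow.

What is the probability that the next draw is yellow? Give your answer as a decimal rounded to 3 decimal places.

0.598

Compute the likelihood of the observed sequence for each case: P(data | r = 1) = (1/7)(6/7)(1/7) = 0.017493; P(data | r = 2) = (2/7)(5/7)(2/7) = 0.058309; P(data | r = 3) = (3/7)(4/7)(3/7) = 0.10496; P(data | r = 5) = (5/7)(2/7)(5/7) = 0.14577; P(data | r = 6) = (6/7)(1/7)(6/7) = 0.10496.
The prior-weighted likelihoods are 1/5 · 0.017493 = 0.0034985, 1/5 · 0.058309 = 0.011662, 1/5 · 0.10496 = 0.020991, 1/5 · 0.14577 = 0.029155, 1/5 · 0.10496 = 0.020991; summing to 0.086297.
The posterior is then P(r = 1 | data) = 0.040541, P(r = 2 | data) = 0.13514, P(r = 3 | data) = 0.24324, P(r = 5 | data) = 0.33784, P(r = 6 | data) = 0.24324.
Averaging over the posterior, P(yellow next | data) = (1/7)(0.040541) + (2/7)(0.13514) + (3/7)(0.24324) + (5/7)(0.33784) + (6/7)(0.24324) = 0.59846.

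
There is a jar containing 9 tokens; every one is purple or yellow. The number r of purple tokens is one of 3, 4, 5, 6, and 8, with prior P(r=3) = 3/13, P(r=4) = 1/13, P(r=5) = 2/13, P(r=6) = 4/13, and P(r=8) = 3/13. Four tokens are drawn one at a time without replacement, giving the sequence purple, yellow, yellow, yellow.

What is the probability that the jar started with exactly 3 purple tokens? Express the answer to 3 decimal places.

0.634

Under each hypothesis, the probability of the observed sequence is: P(data | r = 3) = (3/9)(6/8)(5/7)(4/6) = 0.11905; P(data | r = 4) = (4/9)(5/8)(4/7)(3/6) = 0.079365; P(data | r = 5) = (5/9)(4/8)(3/7)(2/6) = 0.039683; P(data | r = 6) = (6/9)(3/8)(2/7)(1/6) = 0.011905; P(data | r = 8) = (8/9)(1/8)(0/7) = 0.
The prior-weighted likelihoods are 3/13 · 0.11905 = 0.027473, 1/13 · 0.079365 = 0.006105, 2/13 · 0.039683 = 0.006105, 4/13 · 0.011905 = 0.003663, 3/13 · 0 = 0; these sum to 0.043346.
Therefore the posterior P(r = 3 | data) = (0.027473) / (0.043346) = 0.6338.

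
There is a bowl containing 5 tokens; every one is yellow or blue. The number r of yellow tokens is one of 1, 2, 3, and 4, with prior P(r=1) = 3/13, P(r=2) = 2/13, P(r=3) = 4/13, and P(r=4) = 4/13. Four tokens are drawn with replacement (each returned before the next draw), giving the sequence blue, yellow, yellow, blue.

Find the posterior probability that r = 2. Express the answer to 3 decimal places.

Under each hypothesis, the probability of the observed sequence is: P(data | r = 1) = (4/5)(1/5)(1/5)(4/5) = 0.0256; P(data | r = 2) = (3/5)(2/5)(2/5)(3/5) = 0.0576; P(data | r = 3) = (2/5)(3/5)(3/5)(2/5) = 0.0576; P(data | r = 4) = (1/5)(4/5)(4/5)(1/5) = 0.0256.
The prior-weighted likelihoods are 3/13 · 0.0256 = 0.0059077, 2/13 · 0.0576 = 0.0088615, 4/13 · 0.0576 = 0.017723, 4/13 · 0.0256 = 0.0078769; with total 0.040369.
By Bayes' rule, P(r = 2 | data) = (0.0088615) / (0.040369) = 0.21951.

0.220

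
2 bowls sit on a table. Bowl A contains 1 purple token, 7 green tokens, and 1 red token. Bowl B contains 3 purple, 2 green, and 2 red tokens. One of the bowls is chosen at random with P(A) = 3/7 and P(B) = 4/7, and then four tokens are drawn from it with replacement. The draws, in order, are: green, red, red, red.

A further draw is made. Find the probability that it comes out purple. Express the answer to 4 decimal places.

Under each hypothesis, the probability of the observed sequence is: P(data | bowl A) = (7/9)(1/9)(1/9)(1/9) = 0.0010669; P(data | bowl B) = (2/7)(2/7)(2/7)(2/7) = 0.0066639.
Weighting by the prior gives 3/7 · 0.0010669 = 0.00045725, 4/7 · 0.0066639 = 0.0038079; with total 0.0042652.
Normalising, the posterior is P(bowl A | data) = 0.1072, P(bowl B | data) = 0.8928.
Averaging over the posterior, P(purple next | data) = (1/9)(0.1072) + (3/7)(0.8928) = 0.39454.

0.3945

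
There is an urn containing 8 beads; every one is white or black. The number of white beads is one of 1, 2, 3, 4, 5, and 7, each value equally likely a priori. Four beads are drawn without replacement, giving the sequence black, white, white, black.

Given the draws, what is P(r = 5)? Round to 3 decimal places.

0.270

The likelihood of the observed sequence under each hypothesis: P(data | r = 1) = (7/8)(1/7)(0/6) = 0; P(data | r = 2) = (6/8)(2/7)(1/6)(5/5) = 1/28; P(data | r = 3) = (5/8)(3/7)(2/6)(4/5) = 1/14; P(data | r = 4) = (4/8)(4/7)(3/6)(3/5) = 3/35; P(data | r = 5) = (3/8)(5/7)(4/6)(2/5) = 1/14; P(data | r = 7) = (1/8)(7/7)(6/6)(0/5) = 0.
The prior-weighted likelihoods are 1/6 · 0 = 0, 1/6 · 1/28 = 1/168, 1/6 · 1/14 = 1/84, 1/6 · 3/35 = 1/70, 1/6 · 1/14 = 1/84, 1/6 · 0 = 0; these sum to 37/840.
So P(r = 5 | data) = (1/84) / (37/840) = 10/37.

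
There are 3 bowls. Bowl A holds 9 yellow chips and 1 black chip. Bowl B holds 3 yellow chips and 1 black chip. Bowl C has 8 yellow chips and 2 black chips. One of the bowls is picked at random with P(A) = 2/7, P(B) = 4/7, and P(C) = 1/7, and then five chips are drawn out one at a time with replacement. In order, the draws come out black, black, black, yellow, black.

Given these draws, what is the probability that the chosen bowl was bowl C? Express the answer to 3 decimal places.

The likelihood of the observed sequence under each hypothesis: P(data | bowl A) = (1/10)(1/10)(1/10)(9/10)(1/10) = 9e-05; P(data | bowl B) = (1/4)(1/4)(1/4)(3/4)(1/4) = 0.0029297; P(data | bowl C) = (2/10)(2/10)(2/10)(8/10)(2/10) = 0.00128.
Weighting by the prior gives 2/7 · 9e-05 = 2.5714e-05, 4/7 · 0.0029297 = 0.0016741, 1/7 · 0.00128 = 0.00018286; these sum to 0.0018827.
So P(bowl C | data) = (0.00018286) / (0.0018827) = 0.097126.

0.097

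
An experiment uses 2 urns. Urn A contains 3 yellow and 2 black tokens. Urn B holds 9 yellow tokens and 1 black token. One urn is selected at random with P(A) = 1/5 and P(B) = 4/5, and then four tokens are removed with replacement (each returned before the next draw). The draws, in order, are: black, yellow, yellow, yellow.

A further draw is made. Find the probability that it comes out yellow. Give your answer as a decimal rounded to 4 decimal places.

0.8314

The likelihood of the observed sequence under each hypothesis: P(data | urn A) = (2/5)(3/5)(3/5)(3/5) = 0.0864; P(data | urn B) = (1/10)(9/10)(9/10)(9/10) = 0.0729.
Weighting by the prior gives 1/5 · 0.0864 = 0.01728, 4/5 · 0.0729 = 0.05832; summing to 0.0756.
Dividing through by the total gives posterior P(urn A | data) = 0.22857, P(urn B | data) = 0.77143.
The predictive probability is P(yellow next | data) = (3/5)(0.22857) + (9/10)(0.77143) = 0.83143.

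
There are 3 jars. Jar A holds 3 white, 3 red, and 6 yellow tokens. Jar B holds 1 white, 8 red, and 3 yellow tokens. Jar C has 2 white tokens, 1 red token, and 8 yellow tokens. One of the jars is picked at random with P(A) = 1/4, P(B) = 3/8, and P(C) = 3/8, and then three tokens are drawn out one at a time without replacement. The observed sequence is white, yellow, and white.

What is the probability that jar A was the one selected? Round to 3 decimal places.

The likelihood of the observed sequence under each hypothesis: P(data | jar A) = (3/12)(6/11)(2/10) = 0.027273; P(data | jar B) = (1/12)(3/11)(0/10) = 0; P(data | jar C) = (2/11)(8/10)(1/9) = 0.016162.
The prior-weighted likelihoods are 1/4 · 0.027273 = 0.0068182, 3/8 · 0 = 0, 3/8 · 0.016162 = 0.0060606; with total 0.012879.
So P(jar A | data) = (0.0068182) / (0.012879) = 0.52941.

0.529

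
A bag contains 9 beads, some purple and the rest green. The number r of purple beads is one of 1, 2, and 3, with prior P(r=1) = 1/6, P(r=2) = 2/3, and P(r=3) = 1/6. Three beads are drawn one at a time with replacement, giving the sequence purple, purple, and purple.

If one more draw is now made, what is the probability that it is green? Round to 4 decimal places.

0.7296

For each hypothesis, P(data | H) works out to: P(data | r = 1) = (1/9)(1/9)(1/9) = 0.0013717; P(data | r = 2) = (2/9)(2/9)(2/9) = 0.010974; P(data | r = 3) = (3/9)(3/9)(3/9) = 0.037037.
Multiplying each by its prior: 1/6 · 0.0013717 = 0.00022862, 2/3 · 0.010974 = 0.007316, 1/6 · 0.037037 = 0.0061728; with total 0.013717.
Normalising, the posterior is P(r = 1 | data) = 0.016667, P(r = 2 | data) = 0.53333, P(r = 3 | data) = 0.45.
So P(green next | data) = Σ P(green next | H) P(H | data) = (8/9)(0.016667) + (7/9)(0.53333) + (2/3)(0.45) = 0.72963.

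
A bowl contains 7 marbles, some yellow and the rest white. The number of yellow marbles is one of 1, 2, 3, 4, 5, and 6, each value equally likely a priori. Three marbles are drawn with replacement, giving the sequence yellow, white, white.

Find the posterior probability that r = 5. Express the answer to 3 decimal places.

Under each hypothesis, the probability of the observed sequence is: P(data | r = 1) = (1/7)(6/7)(6/7) = 0.10496; P(data | r = 2) = (2/7)(5/7)(5/7) = 0.14577; P(data | r = 3) = (3/7)(4/7)(4/7) = 0.13994; P(data | r = 4) = (4/7)(3/7)(3/7) = 0.10496; P(data | r = 5) = (5/7)(2/7)(2/7) = 0.058309; P(data | r = 6) = (6/7)(1/7)(1/7) = 0.017493.
Weighting by the prior gives 1/6 · 0.10496 = 0.017493, 1/6 · 0.14577 = 0.024295, 1/6 · 0.13994 = 0.023324, 1/6 · 0.10496 = 0.017493, 1/6 · 0.058309 = 0.0097182, 1/6 · 0.017493 = 0.0029155; these sum to 0.095238.
So P(r = 5 | data) = (0.0097182) / (0.095238) = 0.10204.

0.102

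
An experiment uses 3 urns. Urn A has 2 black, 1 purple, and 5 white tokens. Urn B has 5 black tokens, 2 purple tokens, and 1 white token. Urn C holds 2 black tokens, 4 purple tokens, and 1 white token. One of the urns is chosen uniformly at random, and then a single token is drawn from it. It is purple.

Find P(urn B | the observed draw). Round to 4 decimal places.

0.2642

For each hypothesis, P(data | H) works out to: P(data | urn A) = (1/8) = 1/8; P(data | urn B) = (2/8) = 1/4; P(data | urn C) = (4/7) = 4/7.
The prior-weighted likelihoods are 1/3 · 1/8 = 1/24, 1/3 · 1/4 = 1/12, 1/3 · 4/7 = 4/21; with total 53/168.
Hence P(urn B | data) = (1/12) / (53/168) = 14/53.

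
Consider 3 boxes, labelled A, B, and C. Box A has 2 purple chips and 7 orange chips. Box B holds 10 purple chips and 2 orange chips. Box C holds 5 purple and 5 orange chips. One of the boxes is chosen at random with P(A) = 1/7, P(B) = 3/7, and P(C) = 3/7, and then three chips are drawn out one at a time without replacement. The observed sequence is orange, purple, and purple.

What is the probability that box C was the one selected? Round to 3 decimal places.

0.488

For each hypothesis, P(data | H) works out to: P(data | box A) = (7/9)(2/8)(1/7) = 0.027778; P(data | box B) = (2/12)(10/11)(9/10) = 0.13636; P(data | box C) = (5/10)(5/9)(4/8) = 0.13889.
Weighting by the prior gives 1/7 · 0.027778 = 0.0039683, 3/7 · 0.13636 = 0.058442, 3/7 · 0.13889 = 0.059524; with total 0.12193.
So P(box C | data) = (0.059524) / (0.12193) = 0.48817.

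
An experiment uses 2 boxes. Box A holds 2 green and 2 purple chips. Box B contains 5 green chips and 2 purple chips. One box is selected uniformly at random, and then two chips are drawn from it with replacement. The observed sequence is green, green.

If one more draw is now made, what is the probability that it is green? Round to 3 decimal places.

Compute the likelihood of the observed sequence for each case: P(data | box A) = (2/4)(2/4) = 1/4; P(data | box B) = (5/7)(5/7) = 25/49.
Multiplying each by its prior: 1/2 · 1/4 = 1/8, 1/2 · 25/49 = 25/98; with total 149/392.
The posterior is then P(box A | data) = 0.32886, P(box B | data) = 0.67114.
So P(green next | data) = Σ P(green next | H) P(H | data) = (1/2)(0.32886) + (5/7)(0.67114) = 0.64382.

0.644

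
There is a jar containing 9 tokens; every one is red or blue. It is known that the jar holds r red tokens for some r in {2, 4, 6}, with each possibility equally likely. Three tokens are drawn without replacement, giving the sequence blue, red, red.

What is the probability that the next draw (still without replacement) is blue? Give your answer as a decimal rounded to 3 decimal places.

0.512

Under each hypothesis, the probability of the observed sequence is: P(data | r = 2) = (7/9)(2/8)(1/7) = 1/36; P(data | r = 4) = (5/9)(4/8)(3/7) = 5/42; P(data | r = 6) = (3/9)(6/8)(5/7) = 5/28.
The prior-weighted likelihoods are 1/3 · 1/36 = 1/108, 1/3 · 5/42 = 5/126, 1/3 · 5/28 = 5/84; these sum to 41/378.
Dividing through by the total gives posterior P(r = 2 | data) = 7/82, P(r = 4 | data) = 15/41, P(r = 6 | data) = 45/82.
So P(blue next | data) = Σ P(blue next | H) P(H | data) = (1)(7/82) + (2/3)(15/41) + (1/3)(45/82) = 21/41.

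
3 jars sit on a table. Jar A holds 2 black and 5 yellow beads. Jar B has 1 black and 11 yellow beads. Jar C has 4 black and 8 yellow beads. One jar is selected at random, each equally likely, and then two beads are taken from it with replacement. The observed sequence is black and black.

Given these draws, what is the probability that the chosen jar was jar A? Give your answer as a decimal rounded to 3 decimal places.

Compute the likelihood of the observed sequence for each case: P(data | jar A) = (2/7)(2/7) = 0.081633; P(data | jar B) = (1/12)(1/12) = 0.0069444; P(data | jar C) = (4/12)(4/12) = 0.11111.
Weighting by the prior gives 1/3 · 0.081633 = 0.027211, 1/3 · 0.0069444 = 0.0023148, 1/3 · 0.11111 = 0.037037; these sum to 0.066563.
Therefore the posterior P(jar A | data) = (0.027211) / (0.066563) = 0.4088.

0.409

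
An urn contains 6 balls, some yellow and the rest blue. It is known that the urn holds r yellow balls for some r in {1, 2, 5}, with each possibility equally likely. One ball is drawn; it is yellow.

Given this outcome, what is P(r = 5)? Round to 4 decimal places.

0.6250

For each hypothesis, P(data | H) works out to: P(data | r = 1) = (1/6) = 1/6; P(data | r = 2) = (2/6) = 1/3; P(data | r = 5) = (5/6) = 5/6.
The prior-weighted likelihoods are 1/3 · 1/6 = 1/18, 1/3 · 1/3 = 1/9, 1/3 · 5/6 = 5/18; these sum to 4/9.
Therefore the posterior P(r = 5 | data) = (5/18) / (4/9) = 5/8.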